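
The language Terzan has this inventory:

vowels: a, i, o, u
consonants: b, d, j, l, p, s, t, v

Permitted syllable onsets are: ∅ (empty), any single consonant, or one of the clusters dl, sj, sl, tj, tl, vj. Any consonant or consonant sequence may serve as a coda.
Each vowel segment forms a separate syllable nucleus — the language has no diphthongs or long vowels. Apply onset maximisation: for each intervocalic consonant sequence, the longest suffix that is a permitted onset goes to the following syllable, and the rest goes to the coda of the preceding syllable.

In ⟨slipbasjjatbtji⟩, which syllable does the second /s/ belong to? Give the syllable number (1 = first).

Vowels present: i, a, a, i; each is a nucleus, giving 4 syllables.
V1 /i/ – V2 /a/: /pb/ splits as /p/ + /b/ (/b/ is the longest suffix that is a licit onset).
V2 /a/ – V3 /a/: /sjj/ — longest licit onset from the right is /j/, leaving /sj/ as coda.
V3 /a/ – V4 /i/: /tbtj/ — longest licit onset from the right is /tj/, leaving /tb/ as coda.
Putting it together: slip.basj.jatb.tji.
The second /s/ is in the coda of syllable 2 (/basj/).

2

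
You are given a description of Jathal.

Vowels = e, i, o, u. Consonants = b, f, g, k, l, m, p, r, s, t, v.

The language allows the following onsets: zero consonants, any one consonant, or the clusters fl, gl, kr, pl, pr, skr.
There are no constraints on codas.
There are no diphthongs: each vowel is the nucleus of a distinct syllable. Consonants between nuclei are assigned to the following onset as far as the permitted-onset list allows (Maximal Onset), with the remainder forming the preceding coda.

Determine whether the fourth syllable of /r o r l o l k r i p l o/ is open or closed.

The vowels are o, o, i, o — 4 nuclei, so 4 syllables.
σ1/σ2 boundary: /rl/; trying suffixes from longest down, /l/ is the first permitted one, so coda /r/ | onset /l/.
σ2/σ3 boundary: /lkr/ — longest licit onset from the right is /kr/, leaving /l/ as coda.
σ3/σ4 boundary: /pl/ is a licit onset in full, so it all attaches to the next syllable.
Putting it together: ror.lol.kri.plo.
Syllable 4 is /plo/; it ends in its nucleus with no coda, so it is open.

open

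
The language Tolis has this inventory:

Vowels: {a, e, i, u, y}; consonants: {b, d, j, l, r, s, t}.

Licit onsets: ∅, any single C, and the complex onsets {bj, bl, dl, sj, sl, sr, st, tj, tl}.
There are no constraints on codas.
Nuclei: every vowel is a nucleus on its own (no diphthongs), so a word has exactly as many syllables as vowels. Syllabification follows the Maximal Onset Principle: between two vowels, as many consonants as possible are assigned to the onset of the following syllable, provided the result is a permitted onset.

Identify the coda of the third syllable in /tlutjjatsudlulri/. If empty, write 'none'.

none

Vowels present: u, a, u, u, i; each is a nucleus, giving 5 syllables.
Between /u/ (V1) and /a/ (V2): /tjj/ — longest licit onset from the right is /j/, leaving /tj/ as coda.
Between /a/ (V2) and /u/ (V3): /ts/ — longest licit onset from the right is /s/, leaving /t/ as coda.
Between /u/ (V3) and /u/ (V4): /dl/ — entire cluster is a permitted onset → onset /dl/, coda ∅.
Between /u/ (V4) and /i/ (V5): /lr/ — longest licit onset from the right is /r/, leaving /l/ as coda.
Result: tlutj.jat.su.dlul.ri.
Syllable 3 is /su/: onset /s/, nucleus /u/, coda ∅.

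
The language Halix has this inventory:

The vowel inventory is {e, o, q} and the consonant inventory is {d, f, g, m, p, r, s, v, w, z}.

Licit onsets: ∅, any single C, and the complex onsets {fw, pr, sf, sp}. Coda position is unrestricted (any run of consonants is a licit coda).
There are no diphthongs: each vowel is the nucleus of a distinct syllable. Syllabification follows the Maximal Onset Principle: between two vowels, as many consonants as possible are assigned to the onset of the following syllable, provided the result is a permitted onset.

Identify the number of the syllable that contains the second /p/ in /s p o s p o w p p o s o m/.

Vowels present: o, o, o, o; each is a nucleus, giving 4 syllables.
/o…o/ gap (V1→V2): /sp/ is a licit onset in full, so it all attaches to the next syllable.
/o…o/ gap (V2→V3): /wpp/ splits as /wp/ + /p/ (/p/ is the longest suffix that is a licit onset).
/o…o/ gap (V3→V4): /s/ is a single consonant, so it becomes the next onset.
Putting it together: spo.spowp.po.som.
The second /p/ is in the onset of syllable 2 (/spowp/).

2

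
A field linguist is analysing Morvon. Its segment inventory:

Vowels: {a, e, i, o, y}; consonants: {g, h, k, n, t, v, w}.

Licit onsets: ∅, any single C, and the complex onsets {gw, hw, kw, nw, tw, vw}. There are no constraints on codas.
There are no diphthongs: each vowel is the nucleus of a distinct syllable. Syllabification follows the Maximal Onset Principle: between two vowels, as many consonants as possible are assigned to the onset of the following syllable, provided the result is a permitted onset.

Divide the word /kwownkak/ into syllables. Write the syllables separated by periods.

kwown.kak

The vowels are o, a — 2 nuclei, so 2 syllables.
V1 /o/ – V2 /a/: /wnk/ — longest licit onset from the right is /k/, leaving /wn/ as coda.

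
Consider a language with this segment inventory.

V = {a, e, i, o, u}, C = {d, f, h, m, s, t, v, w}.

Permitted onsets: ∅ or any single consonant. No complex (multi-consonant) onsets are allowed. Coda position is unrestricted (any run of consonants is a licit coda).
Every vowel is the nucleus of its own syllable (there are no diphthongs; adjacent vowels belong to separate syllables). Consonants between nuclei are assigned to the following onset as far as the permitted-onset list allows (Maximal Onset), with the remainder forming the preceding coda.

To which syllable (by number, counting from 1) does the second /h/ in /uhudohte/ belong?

Nuclei (vowels): u, u, o, e → 4 syllables.
V1 /u/ – V2 /u/: /h/ is a single consonant, so it becomes the next onset.
V2 /u/ – V3 /o/: /d/ is a single consonant, so it becomes the next onset.
V3 /o/ – V4 /e/: /ht/; trying suffixes from longest down, /t/ is the first permitted one, so coda /h/ | onset /t/.
Putting it together: u.hu.doh.te.
The second /h/ is in the coda of syllable 3 (/doh/).

3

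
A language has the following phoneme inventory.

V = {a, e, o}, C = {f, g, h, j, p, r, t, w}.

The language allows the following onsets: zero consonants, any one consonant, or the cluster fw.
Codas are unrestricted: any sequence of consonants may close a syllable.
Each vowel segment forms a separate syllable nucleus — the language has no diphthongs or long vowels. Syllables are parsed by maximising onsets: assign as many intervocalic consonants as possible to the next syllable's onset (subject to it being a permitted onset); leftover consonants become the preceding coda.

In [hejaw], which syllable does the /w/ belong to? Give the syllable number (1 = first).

2

The vowels are e, a — 2 nuclei, so 2 syllables.
σ1/σ2 boundary: /j/ → onset of the next syllable (single consonants are always licit onsets).
Result: he.jaw.
The /w/ is in the coda of syllable 2 (/jaw/).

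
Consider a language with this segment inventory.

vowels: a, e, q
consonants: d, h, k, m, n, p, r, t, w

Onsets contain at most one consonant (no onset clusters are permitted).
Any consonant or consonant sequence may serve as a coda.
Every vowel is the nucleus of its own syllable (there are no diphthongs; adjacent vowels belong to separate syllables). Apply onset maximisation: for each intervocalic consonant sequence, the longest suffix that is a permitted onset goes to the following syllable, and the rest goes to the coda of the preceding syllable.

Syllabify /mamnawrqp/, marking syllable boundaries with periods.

mam.naw.rqp

Vowels present: a, a, q; each is a nucleus, giving 3 syllables.
σ1/σ2 boundary: /mn/ — longest licit onset from the right is /n/, leaving /m/ as coda.
σ2/σ3 boundary: cluster /wr/ — the longest permitted-onset suffix is /r/; onset = /r/, preceding coda = /w/.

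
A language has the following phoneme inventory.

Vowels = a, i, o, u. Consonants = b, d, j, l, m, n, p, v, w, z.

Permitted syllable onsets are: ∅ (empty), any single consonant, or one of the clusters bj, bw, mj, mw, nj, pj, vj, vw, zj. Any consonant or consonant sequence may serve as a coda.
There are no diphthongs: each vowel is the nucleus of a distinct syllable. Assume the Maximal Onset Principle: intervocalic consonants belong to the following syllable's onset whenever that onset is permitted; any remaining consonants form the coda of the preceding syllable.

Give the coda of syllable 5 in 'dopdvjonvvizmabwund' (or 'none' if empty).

nd

Vowels present: o, o, i, a, u; each is a nucleus, giving 5 syllables.
Between /o/ (V1) and /o/ (V2): cluster /pdvj/ — the longest permitted-onset suffix is /vj/; onset = /vj/, preceding coda = /pd/.
Between /o/ (V2) and /i/ (V3): cluster /nvv/ — the longest permitted-onset suffix is /v/; onset = /v/, preceding coda = /nv/.
Between /i/ (V3) and /a/ (V4): /zm/ — longest licit onset from the right is /m/, leaving /z/ as coda.
Between /a/ (V4) and /u/ (V5): cluster /bw/ — /bw/ is itself a permitted onset, so the whole cluster goes right; preceding coda = ∅.
So the parse is dopd.vjonv.viz.ma.bwund.
Syllable 5 is /bwund/: onset /bw/, nucleus /u/, coda /nd/.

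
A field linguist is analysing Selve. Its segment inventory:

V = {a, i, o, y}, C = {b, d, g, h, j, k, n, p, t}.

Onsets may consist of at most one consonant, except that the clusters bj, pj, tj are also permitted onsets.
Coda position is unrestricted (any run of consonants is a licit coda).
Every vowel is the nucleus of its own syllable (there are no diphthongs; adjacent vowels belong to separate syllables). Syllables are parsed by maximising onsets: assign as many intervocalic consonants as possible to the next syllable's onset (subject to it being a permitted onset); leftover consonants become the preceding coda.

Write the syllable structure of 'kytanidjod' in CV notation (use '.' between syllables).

CV.CV.CVC.CVC

Vowels present: y, a, i, o; each is a nucleus, giving 4 syllables.
/y…a/ gap (V1→V2): just /t/ — single C goes to the following onset.
/a…i/ gap (V2→V3): just /n/ — single C goes to the following onset.
/i…o/ gap (V3→V4): /dj/ — longest licit onset from the right is /j/, leaving /d/ as coda.
Syllabification: ky.ta.nid.jod.
Mapping each syllable to C/V: /ky/ → CV, /ta/ → CV, /nid/ → CVC, /jod/ → CVC.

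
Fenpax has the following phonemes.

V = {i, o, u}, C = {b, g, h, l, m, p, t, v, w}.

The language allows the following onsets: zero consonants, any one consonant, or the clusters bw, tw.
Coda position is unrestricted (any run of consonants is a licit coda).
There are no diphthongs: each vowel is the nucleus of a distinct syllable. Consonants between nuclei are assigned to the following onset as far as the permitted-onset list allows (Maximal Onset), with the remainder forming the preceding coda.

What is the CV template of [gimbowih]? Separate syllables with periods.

CVC.CV.CVC

Vowels present: i, o, i; each is a nucleus, giving 3 syllables.
Between /i/ (V1) and /o/ (V2): /mb/ splits as /m/ + /b/ (/b/ is the longest suffix that is a licit onset).
Between /o/ (V2) and /i/ (V3): /w/ is a single consonant, so it becomes the next onset.
Putting it together: gim.bo.wih.
Mapping each syllable to C/V: /gim/ → CVC, /bo/ → CV, /wih/ → CVC.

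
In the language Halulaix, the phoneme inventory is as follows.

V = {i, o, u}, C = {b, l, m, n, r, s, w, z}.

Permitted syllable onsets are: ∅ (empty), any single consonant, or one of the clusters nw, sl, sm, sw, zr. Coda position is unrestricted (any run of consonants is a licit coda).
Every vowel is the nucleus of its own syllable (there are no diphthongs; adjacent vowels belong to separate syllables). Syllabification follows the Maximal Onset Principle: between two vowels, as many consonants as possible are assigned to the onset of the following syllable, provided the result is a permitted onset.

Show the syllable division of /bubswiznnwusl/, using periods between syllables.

bub.swizn.nwusl

Vowels present: u, i, u; each is a nucleus, giving 3 syllables.
/u…i/ gap (V1→V2): /bsw/ splits as /b/ + /sw/ (/sw/ is the longest suffix that is a licit onset).
/i…u/ gap (V2→V3): /znnw/; trying suffixes from longest down, /nw/ is the first permitted one, so coda /zn/ | onset /nw/.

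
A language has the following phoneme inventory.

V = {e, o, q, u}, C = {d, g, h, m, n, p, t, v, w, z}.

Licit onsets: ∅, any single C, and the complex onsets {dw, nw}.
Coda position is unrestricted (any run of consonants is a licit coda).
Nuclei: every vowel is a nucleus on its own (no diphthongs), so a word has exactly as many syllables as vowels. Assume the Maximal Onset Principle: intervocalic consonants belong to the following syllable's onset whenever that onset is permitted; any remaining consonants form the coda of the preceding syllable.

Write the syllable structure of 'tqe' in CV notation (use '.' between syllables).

CV.V

The vowels are q, e — 2 nuclei, so 2 syllables.
/q…e/ gap (V1→V2): nothing intervenes; syllable break is V.V.
Putting it together: tq.e.
Mapping each syllable to C/V: /tq/ → CV, /e/ → V.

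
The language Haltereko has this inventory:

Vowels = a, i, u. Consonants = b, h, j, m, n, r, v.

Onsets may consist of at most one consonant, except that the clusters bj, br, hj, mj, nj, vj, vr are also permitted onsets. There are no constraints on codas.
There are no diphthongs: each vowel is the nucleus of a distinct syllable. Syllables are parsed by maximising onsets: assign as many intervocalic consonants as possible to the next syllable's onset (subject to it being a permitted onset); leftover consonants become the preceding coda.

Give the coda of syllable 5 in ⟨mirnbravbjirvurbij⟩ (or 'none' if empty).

j

Vowels present: i, a, i, u, i; each is a nucleus, giving 5 syllables.
Between /i/ (V1) and /a/ (V2): /rnbr/ splits as /rn/ + /br/ (/br/ is the longest suffix that is a licit onset).
Between /a/ (V2) and /i/ (V3): /vbj/ splits as /v/ + /bj/ (/bj/ is the longest suffix that is a licit onset).
Between /i/ (V3) and /u/ (V4): /rv/; trying suffixes from longest down, /v/ is the first permitted one, so coda /r/ | onset /v/.
Between /u/ (V4) and /i/ (V5): /rb/ splits as /r/ + /b/ (/b/ is the longest suffix that is a licit onset).
Syllabification: mirn.brav.bjir.vur.bij.
Syllable 5 is /bij/: onset /b/, nucleus /i/, coda /j/.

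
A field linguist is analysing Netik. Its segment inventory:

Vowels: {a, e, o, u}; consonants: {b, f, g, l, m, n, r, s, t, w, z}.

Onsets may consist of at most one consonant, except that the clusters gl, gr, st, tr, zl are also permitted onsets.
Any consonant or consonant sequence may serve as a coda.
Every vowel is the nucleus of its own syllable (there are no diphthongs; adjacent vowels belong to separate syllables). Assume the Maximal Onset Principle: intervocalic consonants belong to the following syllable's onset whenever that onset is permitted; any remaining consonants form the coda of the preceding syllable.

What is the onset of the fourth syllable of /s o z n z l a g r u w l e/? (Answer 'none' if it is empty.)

The vowels are o, a, u, e — 4 nuclei, so 4 syllables.
V1 /o/ – V2 /a/: cluster /znzl/ — the longest permitted-onset suffix is /zl/; onset = /zl/, preceding coda = /zn/.
V2 /a/ – V3 /u/: cluster /gr/ — /gr/ is itself a permitted onset, so the whole cluster goes right; preceding coda = ∅.
V3 /u/ – V4 /e/: /wl/ splits as /w/ + /l/ (/l/ is the longest suffix that is a licit onset).
Putting it together: sozn.zla.gruw.le.
Syllable 4 is /le/: onset /l/, nucleus /e/, coda ∅.

l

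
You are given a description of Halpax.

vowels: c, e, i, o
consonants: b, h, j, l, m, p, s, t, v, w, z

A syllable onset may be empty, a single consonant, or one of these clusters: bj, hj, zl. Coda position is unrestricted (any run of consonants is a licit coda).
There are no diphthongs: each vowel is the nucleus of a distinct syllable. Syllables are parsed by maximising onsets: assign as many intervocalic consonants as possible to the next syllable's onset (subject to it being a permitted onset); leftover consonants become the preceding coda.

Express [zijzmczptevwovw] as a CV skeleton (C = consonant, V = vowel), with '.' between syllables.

CVCC.CVCC.CVC.CVCC

The vowels are i, c, e, o — 4 nuclei, so 4 syllables.
σ1/σ2 boundary: /jzm/ splits as /jz/ + /m/ (/m/ is the longest suffix that is a licit onset).
σ2/σ3 boundary: /zpt/ — longest licit onset from the right is /t/, leaving /zp/ as coda.
σ3/σ4 boundary: /vw/; trying suffixes from longest down, /w/ is the first permitted one, so coda /v/ | onset /w/.
So the parse is zijz.mczp.tev.wovw.
Mapping each syllable to C/V: /zijz/ → CVCC, /mczp/ → CVCC, /tev/ → CVC, /wovw/ → CVCC.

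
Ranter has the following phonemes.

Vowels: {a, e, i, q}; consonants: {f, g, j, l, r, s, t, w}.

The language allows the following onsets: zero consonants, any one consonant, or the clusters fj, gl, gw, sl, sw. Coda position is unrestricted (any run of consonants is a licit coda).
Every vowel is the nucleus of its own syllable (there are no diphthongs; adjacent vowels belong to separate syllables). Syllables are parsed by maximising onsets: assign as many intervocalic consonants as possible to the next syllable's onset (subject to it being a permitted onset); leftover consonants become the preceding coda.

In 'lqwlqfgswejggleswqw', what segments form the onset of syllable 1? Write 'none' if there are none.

The vowels are q, q, e, e, q — 5 nuclei, so 5 syllables.
V1 /q/ – V2 /q/: /wl/; trying suffixes from longest down, /l/ is the first permitted one, so coda /w/ | onset /l/.
V2 /q/ – V3 /e/: /fgsw/; trying suffixes from longest down, /sw/ is the first permitted one, so coda /fg/ | onset /sw/.
V3 /e/ – V4 /e/: /jggl/ splits as /jg/ + /gl/ (/gl/ is the longest suffix that is a licit onset).
V4 /e/ – V5 /q/: cluster /sw/ — /sw/ is itself a permitted onset, so the whole cluster goes right; preceding coda = ∅.
Syllabification: lqw.lqfg.swejg.gle.swqw.
Syllable 1 is /lqw/: onset /l/, nucleus /q/, coda /w/.

l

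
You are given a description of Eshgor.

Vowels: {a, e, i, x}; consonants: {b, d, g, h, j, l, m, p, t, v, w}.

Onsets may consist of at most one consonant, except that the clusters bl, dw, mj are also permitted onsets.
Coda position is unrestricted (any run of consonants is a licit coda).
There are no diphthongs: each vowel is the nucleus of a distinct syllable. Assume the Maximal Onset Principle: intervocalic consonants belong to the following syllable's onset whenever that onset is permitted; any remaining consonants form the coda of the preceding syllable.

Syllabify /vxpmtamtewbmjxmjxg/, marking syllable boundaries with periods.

Vowels present: x, a, e, x, x; each is a nucleus, giving 5 syllables.
/x…a/ gap (V1→V2): cluster /pmt/ — the longest permitted-onset suffix is /t/; onset = /t/, preceding coda = /pm/.
/a…e/ gap (V2→V3): /mt/ splits as /m/ + /t/ (/t/ is the longest suffix that is a licit onset).
/e…x/ gap (V3→V4): /wbmj/; trying suffixes from longest down, /mj/ is the first permitted one, so coda /wb/ | onset /mj/.
/x…x/ gap (V4→V5): /mj/ is a licit onset in full, so it all attaches to the next syllable.

vxpm.tam.tewb.mjx.mjxg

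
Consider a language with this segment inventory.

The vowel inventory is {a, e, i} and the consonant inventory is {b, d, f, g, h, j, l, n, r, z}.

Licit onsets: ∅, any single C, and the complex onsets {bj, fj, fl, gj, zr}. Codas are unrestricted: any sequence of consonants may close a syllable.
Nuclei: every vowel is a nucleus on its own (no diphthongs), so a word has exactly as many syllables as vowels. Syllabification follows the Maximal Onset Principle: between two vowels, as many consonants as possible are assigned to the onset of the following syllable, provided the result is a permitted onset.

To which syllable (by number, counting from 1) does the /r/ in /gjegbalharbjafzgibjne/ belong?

Vowels present: e, a, a, a, i, e; each is a nucleus, giving 6 syllables.
Between /e/ (V1) and /a/ (V2): /gb/ splits as /g/ + /b/ (/b/ is the longest suffix that is a licit onset).
Between /a/ (V2) and /a/ (V3): cluster /lh/ — the longest permitted-onset suffix is /h/; onset = /h/, preceding coda = /l/.
Between /a/ (V3) and /a/ (V4): /rbj/ — longest licit onset from the right is /bj/, leaving /r/ as coda.
Between /a/ (V4) and /i/ (V5): /fzg/; trying suffixes from longest down, /g/ is the first permitted one, so coda /fz/ | onset /g/.
Between /i/ (V5) and /e/ (V6): /bjn/ splits as /bj/ + /n/ (/n/ is the longest suffix that is a licit onset).
Result: gjeg.bal.har.bjafz.gibj.ne.
The /r/ is in the coda of syllable 3 (/har/).

3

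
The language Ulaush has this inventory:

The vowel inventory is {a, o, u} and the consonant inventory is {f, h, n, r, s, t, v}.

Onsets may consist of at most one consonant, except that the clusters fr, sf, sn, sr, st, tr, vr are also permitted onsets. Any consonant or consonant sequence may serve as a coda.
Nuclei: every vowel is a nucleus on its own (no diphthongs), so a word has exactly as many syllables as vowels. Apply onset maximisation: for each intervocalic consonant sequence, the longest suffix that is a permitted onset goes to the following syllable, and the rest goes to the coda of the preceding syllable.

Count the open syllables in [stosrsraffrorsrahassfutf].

Vowels present: o, a, o, a, a, u; each is a nucleus, giving 6 syllables.
σ1/σ2 boundary: /srsr/ — longest licit onset from the right is /sr/, leaving /sr/ as coda.
σ2/σ3 boundary: /ffr/; trying suffixes from longest down, /fr/ is the first permitted one, so coda /f/ | onset /fr/.
σ3/σ4 boundary: /rsr/; trying suffixes from longest down, /sr/ is the first permitted one, so coda /r/ | onset /sr/.
σ4/σ5 boundary: /h/ → onset of the next syllable (single consonants are always licit onsets).
σ5/σ6 boundary: cluster /ssf/ — the longest permitted-onset suffix is /sf/; onset = /sf/, preceding coda = /s/.
So the parse is stosr.sraf.fror.sra.has.sfutf.
Classifying each syllable: /stosr/ (closed), /sraf/ (closed), /fror/ (closed), /sra/ (open), /has/ (closed), /sfutf/ (closed).
Open syllables: 1.

1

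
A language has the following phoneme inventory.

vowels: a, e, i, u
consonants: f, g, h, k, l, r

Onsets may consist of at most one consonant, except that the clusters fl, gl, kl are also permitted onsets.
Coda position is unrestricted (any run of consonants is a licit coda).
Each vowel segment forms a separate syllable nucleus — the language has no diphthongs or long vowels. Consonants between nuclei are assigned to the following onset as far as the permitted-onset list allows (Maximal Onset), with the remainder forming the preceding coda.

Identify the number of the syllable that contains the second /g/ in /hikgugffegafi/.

2

The vowels are i, u, e, a, i — 5 nuclei, so 5 syllables.
V1 /i/ – V2 /u/: /kg/; trying suffixes from longest down, /g/ is the first permitted one, so coda /k/ | onset /g/.
V2 /u/ – V3 /e/: /gff/ splits as /gf/ + /f/ (/f/ is the longest suffix that is a licit onset).
V3 /e/ – V4 /a/: /g/ → onset of the next syllable (single consonants are always licit onsets).
V4 /a/ – V5 /i/: just /f/ — single C goes to the following onset.
Putting it together: hik.gugf.fe.ga.fi.
The second /g/ is in the coda of syllable 2 (/gugf/).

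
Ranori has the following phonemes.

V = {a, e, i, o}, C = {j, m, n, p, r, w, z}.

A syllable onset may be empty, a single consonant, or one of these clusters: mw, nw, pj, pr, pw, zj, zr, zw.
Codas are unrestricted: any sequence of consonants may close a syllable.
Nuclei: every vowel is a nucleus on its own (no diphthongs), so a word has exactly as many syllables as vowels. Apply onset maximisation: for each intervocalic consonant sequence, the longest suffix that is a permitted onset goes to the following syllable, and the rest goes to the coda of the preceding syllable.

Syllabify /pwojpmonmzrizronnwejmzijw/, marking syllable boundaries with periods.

pwojp.monm.zri.zron.nwejm.zijw

Nuclei (vowels): o, o, i, o, e, i → 6 syllables.
Between /o/ (V1) and /o/ (V2): /jpm/ — longest licit onset from the right is /m/, leaving /jp/ as coda.
Between /o/ (V2) and /i/ (V3): /nmzr/ splits as /nm/ + /zr/ (/zr/ is the longest suffix that is a licit onset).
Between /i/ (V3) and /o/ (V4): cluster /zr/ — /zr/ is itself a permitted onset, so the whole cluster goes right; preceding coda = ∅.
Between /o/ (V4) and /e/ (V5): /nnw/ splits as /n/ + /nw/ (/nw/ is the longest suffix that is a licit onset).
Between /e/ (V5) and /i/ (V6): /jmz/; trying suffixes from longest down, /z/ is the first permitted one, so coda /jm/ | onset /z/.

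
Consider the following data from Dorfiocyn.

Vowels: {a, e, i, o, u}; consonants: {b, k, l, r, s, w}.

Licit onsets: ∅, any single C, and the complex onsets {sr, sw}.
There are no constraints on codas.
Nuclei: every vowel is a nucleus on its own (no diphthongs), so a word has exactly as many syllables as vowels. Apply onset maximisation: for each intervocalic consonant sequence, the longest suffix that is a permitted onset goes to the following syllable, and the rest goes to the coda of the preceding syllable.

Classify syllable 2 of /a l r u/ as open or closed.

open

Nuclei (vowels): a, u → 2 syllables.
σ1/σ2 boundary: /lr/ — longest licit onset from the right is /r/, leaving /l/ as coda.
So the parse is al.ru.
Syllable 2 is /ru/; it ends in its nucleus with no coda, so it is open.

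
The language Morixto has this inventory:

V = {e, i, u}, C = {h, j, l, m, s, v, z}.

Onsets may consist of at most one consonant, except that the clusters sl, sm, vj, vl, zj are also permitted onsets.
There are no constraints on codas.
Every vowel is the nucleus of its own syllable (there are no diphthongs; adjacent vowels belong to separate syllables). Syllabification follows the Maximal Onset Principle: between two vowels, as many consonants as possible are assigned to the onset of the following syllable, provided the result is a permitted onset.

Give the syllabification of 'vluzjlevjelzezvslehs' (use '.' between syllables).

Nuclei (vowels): u, e, e, e, e → 5 syllables.
/u…e/ gap (V1→V2): /zjl/ — longest licit onset from the right is /l/, leaving /zj/ as coda.
/e…e/ gap (V2→V3): /vj/ — entire cluster is a permitted onset → onset /vj/, coda ∅.
/e…e/ gap (V3→V4): /lz/ splits as /l/ + /z/ (/z/ is the longest suffix that is a licit onset).
/e…e/ gap (V4→V5): /zvsl/; trying suffixes from longest down, /sl/ is the first permitted one, so coda /zv/ | onset /sl/.

vluzj.le.vjel.zezv.slehs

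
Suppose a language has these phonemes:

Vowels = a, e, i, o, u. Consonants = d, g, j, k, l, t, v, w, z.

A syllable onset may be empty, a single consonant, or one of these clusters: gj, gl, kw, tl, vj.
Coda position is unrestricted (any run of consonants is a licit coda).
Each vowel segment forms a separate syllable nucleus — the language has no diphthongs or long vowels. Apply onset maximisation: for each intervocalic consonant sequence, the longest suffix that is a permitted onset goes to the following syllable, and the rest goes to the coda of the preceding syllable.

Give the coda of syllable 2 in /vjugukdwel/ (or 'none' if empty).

kd

The vowels are u, u, e — 3 nuclei, so 3 syllables.
/u…u/ gap (V1→V2): /g/ → onset of the next syllable (single consonants are always licit onsets).
/u…e/ gap (V2→V3): /kdw/; trying suffixes from longest down, /w/ is the first permitted one, so coda /kd/ | onset /w/.
Syllabification: vju.gukd.wel.
Syllable 2 is /gukd/: onset /g/, nucleus /u/, coda /kd/.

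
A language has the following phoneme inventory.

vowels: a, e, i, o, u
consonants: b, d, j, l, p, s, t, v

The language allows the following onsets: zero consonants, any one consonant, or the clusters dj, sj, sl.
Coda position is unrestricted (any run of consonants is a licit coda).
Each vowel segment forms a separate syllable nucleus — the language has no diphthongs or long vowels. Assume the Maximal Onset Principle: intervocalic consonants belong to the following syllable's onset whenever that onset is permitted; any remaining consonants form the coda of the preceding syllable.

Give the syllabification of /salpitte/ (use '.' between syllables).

sal.pit.te

The vowels are a, i, e — 3 nuclei, so 3 syllables.
Between /a/ (V1) and /i/ (V2): /lp/ — longest licit onset from the right is /p/, leaving /l/ as coda.
Between /i/ (V2) and /e/ (V3): cluster /tt/ — the longest permitted-onset suffix is /t/; onset = /t/, preceding coda = /t/.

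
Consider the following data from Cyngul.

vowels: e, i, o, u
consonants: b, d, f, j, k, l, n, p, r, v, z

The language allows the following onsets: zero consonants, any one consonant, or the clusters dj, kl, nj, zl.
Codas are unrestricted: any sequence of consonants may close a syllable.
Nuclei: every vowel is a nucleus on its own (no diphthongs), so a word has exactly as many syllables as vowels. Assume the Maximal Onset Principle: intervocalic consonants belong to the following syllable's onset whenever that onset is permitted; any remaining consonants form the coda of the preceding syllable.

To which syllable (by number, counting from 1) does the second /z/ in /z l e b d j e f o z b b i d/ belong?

Vowels present: e, e, o, i; each is a nucleus, giving 4 syllables.
/e…e/ gap (V1→V2): /bdj/ splits as /b/ + /dj/ (/dj/ is the longest suffix that is a licit onset).
/e…o/ gap (V2→V3): just /f/ — single C goes to the following onset.
/o…i/ gap (V3→V4): /zbb/ — longest licit onset from the right is /b/, leaving /zb/ as coda.
So the parse is zleb.dje.fozb.bid.
The second /z/ is in the coda of syllable 3 (/fozb/).

3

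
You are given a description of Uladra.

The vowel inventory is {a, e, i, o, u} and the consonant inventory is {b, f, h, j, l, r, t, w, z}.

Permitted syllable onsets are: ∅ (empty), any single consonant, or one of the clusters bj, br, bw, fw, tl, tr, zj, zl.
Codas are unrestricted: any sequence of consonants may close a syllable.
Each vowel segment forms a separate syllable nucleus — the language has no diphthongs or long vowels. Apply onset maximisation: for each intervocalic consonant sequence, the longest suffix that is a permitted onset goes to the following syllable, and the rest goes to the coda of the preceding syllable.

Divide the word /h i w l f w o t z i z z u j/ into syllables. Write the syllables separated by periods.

hiwl.fwot.ziz.zuj

The vowels are i, o, i, u — 4 nuclei, so 4 syllables.
V1 /i/ – V2 /o/: /wlfw/; trying suffixes from longest down, /fw/ is the first permitted one, so coda /wl/ | onset /fw/.
V2 /o/ – V3 /i/: /tz/ splits as /t/ + /z/ (/z/ is the longest suffix that is a licit onset).
V3 /i/ – V4 /u/: /zz/ — longest licit onset from the right is /z/, leaving /z/ as coda.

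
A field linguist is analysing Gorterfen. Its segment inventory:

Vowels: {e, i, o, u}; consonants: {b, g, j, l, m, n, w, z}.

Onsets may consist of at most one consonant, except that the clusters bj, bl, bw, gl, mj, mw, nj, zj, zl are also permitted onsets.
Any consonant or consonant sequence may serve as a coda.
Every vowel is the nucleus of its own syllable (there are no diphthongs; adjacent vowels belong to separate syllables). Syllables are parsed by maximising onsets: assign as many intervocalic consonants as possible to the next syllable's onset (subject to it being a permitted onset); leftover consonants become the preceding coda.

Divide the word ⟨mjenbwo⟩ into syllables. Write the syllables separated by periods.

Vowels present: e, o; each is a nucleus, giving 2 syllables.
Between /e/ (V1) and /o/ (V2): /nbw/ splits as /n/ + /bw/ (/bw/ is the longest suffix that is a licit onset).

mjen.bwo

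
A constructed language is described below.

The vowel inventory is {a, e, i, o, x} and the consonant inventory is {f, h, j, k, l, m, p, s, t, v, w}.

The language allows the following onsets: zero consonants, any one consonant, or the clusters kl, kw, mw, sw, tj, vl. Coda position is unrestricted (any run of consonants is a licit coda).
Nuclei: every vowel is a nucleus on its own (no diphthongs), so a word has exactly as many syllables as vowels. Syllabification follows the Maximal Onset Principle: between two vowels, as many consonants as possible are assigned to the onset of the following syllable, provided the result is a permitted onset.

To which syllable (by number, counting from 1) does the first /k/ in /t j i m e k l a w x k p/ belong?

3

The vowels are i, e, a, x — 4 nuclei, so 4 syllables.
Between /i/ (V1) and /e/ (V2): just /m/ — single C goes to the following onset.
Between /e/ (V2) and /a/ (V3): /kl/ is a licit onset in full, so it all attaches to the next syllable.
Between /a/ (V3) and /x/ (V4): just /w/ — single C goes to the following onset.
Putting it together: tji.me.kla.wxkp.
The first /k/ is in the onset of syllable 3 (/kla/).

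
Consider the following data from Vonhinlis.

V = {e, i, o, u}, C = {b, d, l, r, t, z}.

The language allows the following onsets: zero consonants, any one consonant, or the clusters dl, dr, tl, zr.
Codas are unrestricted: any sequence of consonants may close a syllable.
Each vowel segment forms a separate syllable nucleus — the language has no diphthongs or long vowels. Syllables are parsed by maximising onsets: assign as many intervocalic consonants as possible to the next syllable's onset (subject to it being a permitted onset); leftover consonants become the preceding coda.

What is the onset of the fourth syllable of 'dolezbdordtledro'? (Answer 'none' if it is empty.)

tl

Vowels present: o, e, o, e, o; each is a nucleus, giving 5 syllables.
V1 /o/ – V2 /e/: /l/ → onset of the next syllable (single consonants are always licit onsets).
V2 /e/ – V3 /o/: /zbd/; trying suffixes from longest down, /d/ is the first permitted one, so coda /zb/ | onset /d/.
V3 /o/ – V4 /e/: /rdtl/; trying suffixes from longest down, /tl/ is the first permitted one, so coda /rd/ | onset /tl/.
V4 /e/ – V5 /o/: /dr/ — entire cluster is a permitted onset → onset /dr/, coda ∅.
So the parse is do.lezb.dord.tle.dro.
Syllable 4 is /tle/: onset /tl/, nucleus /e/, coda ∅.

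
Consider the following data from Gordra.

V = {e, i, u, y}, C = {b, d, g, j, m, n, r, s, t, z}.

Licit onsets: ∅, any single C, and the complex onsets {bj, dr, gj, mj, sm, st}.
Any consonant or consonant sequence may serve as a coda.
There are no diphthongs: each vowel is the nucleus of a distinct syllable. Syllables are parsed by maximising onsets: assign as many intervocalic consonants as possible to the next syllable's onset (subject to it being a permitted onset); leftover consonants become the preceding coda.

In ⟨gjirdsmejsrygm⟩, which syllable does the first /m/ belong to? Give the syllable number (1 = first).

2

Nuclei (vowels): i, e, y → 3 syllables.
Between /i/ (V1) and /e/ (V2): /rdsm/ — longest licit onset from the right is /sm/, leaving /rd/ as coda.
Between /e/ (V2) and /y/ (V3): cluster /jsr/ — the longest permitted-onset suffix is /r/; onset = /r/, preceding coda = /js/.
Syllabification: gjird.smejs.rygm.
The first /m/ is in the onset of syllable 2 (/smejs/).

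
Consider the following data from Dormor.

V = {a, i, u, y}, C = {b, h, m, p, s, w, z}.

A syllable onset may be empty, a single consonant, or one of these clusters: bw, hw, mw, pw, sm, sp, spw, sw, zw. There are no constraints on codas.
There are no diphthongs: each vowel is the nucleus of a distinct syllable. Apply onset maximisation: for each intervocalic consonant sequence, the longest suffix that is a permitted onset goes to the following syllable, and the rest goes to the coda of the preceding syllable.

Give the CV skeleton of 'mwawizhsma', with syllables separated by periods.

The vowels are a, i, a — 3 nuclei, so 3 syllables.
/a…i/ gap (V1→V2): /w/ → onset of the next syllable (single consonants are always licit onsets).
/i…a/ gap (V2→V3): /zhsm/; trying suffixes from longest down, /sm/ is the first permitted one, so coda /zh/ | onset /sm/.
Result: mwa.wizh.sma.
Mapping each syllable to C/V: /mwa/ → CCV, /wizh/ → CVCC, /sma/ → CCV.

CCV.CVCC.CCV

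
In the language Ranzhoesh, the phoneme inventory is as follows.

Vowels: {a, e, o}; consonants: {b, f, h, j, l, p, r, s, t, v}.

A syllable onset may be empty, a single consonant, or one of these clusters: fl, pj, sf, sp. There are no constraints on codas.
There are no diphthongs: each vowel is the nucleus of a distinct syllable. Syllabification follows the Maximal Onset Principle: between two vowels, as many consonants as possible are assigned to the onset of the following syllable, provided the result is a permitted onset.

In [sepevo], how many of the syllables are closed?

Nuclei (vowels): e, e, o → 3 syllables.
σ1/σ2 boundary: /p/ is a single consonant, so it becomes the next onset.
σ2/σ3 boundary: just /v/ — single C goes to the following onset.
So the parse is se.pe.vo.
Classifying each syllable: /se/ (open), /pe/ (open), /vo/ (open).
Closed syllables: 0.

0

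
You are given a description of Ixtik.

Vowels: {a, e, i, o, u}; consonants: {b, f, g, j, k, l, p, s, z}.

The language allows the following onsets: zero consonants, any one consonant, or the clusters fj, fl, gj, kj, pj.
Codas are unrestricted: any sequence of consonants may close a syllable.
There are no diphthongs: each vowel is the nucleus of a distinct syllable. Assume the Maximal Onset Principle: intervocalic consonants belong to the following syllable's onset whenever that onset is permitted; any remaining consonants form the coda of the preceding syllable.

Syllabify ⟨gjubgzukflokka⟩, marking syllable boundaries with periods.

Vowels present: u, u, o, a; each is a nucleus, giving 4 syllables.
/u…u/ gap (V1→V2): /bgz/; trying suffixes from longest down, /z/ is the first permitted one, so coda /bg/ | onset /z/.
/u…o/ gap (V2→V3): /kfl/ splits as /k/ + /fl/ (/fl/ is the longest suffix that is a licit onset).
/o…a/ gap (V3→V4): /kk/ splits as /k/ + /k/ (/k/ is the longest suffix that is a licit onset).

gjubg.zuk.flok.ka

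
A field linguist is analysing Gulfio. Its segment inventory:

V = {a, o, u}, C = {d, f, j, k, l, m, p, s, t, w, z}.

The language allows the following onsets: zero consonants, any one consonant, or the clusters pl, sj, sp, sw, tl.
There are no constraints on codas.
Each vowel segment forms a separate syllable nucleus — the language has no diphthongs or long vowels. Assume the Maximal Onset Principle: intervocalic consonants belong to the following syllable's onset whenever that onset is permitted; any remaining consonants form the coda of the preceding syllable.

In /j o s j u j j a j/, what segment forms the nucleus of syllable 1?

o

Vowels present: o, u, a; each is a nucleus, giving 3 syllables.
The first nucleus (vowel 1 from the left) is /o/.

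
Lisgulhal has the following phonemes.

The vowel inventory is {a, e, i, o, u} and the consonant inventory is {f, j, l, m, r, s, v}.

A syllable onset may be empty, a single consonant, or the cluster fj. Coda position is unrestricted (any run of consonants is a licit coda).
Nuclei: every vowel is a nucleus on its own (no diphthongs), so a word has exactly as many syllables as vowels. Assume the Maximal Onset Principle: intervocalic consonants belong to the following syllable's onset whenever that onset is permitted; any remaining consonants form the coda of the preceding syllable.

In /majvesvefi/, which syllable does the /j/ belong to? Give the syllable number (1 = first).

The vowels are a, e, e, i — 4 nuclei, so 4 syllables.
V1 /a/ – V2 /e/: /jv/; trying suffixes from longest down, /v/ is the first permitted one, so coda /j/ | onset /v/.
V2 /e/ – V3 /e/: /sv/ splits as /s/ + /v/ (/v/ is the longest suffix that is a licit onset).
V3 /e/ – V4 /i/: /f/ is a single consonant, so it becomes the next onset.
Result: maj.ves.ve.fi.
The /j/ is in the coda of syllable 1 (/maj/).

1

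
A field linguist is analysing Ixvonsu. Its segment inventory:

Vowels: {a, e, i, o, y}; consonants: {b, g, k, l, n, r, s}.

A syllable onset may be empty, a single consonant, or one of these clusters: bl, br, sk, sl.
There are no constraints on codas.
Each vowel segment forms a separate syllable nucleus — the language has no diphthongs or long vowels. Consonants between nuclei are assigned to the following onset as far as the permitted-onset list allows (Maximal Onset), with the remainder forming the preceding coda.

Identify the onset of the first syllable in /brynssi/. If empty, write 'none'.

Vowels present: y, i; each is a nucleus, giving 2 syllables.
V1 /y/ – V2 /i/: /nss/; trying suffixes from longest down, /s/ is the first permitted one, so coda /ns/ | onset /s/.
Syllabification: bryns.si.
Syllable 1 is /bryns/: onset /br/, nucleus /y/, coda /ns/.

br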